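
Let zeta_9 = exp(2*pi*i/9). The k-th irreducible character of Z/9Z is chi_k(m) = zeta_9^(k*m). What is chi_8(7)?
chi_8(7) = zeta_9^56 = exp(4*I*pi/9)

Derivation: chi_8(7) = zeta_9^(8*7) = zeta_9^56. Since zeta_9^9 = 1, this equals zeta_9^2 = exp(2*pi*i*2/9) = exp(4*I*pi/9).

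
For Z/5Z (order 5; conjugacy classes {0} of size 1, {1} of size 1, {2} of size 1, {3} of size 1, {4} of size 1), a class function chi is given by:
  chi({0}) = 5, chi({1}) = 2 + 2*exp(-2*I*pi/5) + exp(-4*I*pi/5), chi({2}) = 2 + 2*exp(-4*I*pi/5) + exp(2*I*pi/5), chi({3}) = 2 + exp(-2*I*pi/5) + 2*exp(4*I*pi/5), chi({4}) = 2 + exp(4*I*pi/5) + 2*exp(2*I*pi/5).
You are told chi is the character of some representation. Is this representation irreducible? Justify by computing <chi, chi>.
Not irreducible (reducible): <chi, chi> = 9 > 1.

Why: <chi, chi> = (1/|G|) sum_C |C| * |chi(C)|^2 = (1/5)[1*|5|^2 + 1*|2 + 2*exp(-2*I*pi/5) + exp(-4*I*pi/5)|^2 + 1*|2 + 2*exp(-4*I*pi/5) + exp(2*I*pi/5)|^2 + 1*|2 + exp(-2*I*pi/5) + 2*exp(4*I*pi/5)|^2 + 1*|2 + exp(4*I*pi/5) + 2*exp(2*I*pi/5)|^2]
  = (1/5)[(25) + (9 + 6*exp(-2*I*pi/5) + 2*exp(-4*I*pi/5) + 2*exp(4*I*pi/5) + 6*exp(2*I*pi/5)) + (9 + 6*exp(-4*I*pi/5) + 2*exp(-2*I*pi/5) + 2*exp(2*I*pi/5) + 6*exp(4*I*pi/5)) + (9 + 6*exp(-4*I*pi/5) + 2*exp(-2*I*pi/5) + 2*exp(2*I*pi/5) + 6*exp(4*I*pi/5)) + (9 + 6*exp(-2*I*pi/5) + 2*exp(-4*I*pi/5) + 2*exp(4*I*pi/5) + 6*exp(2*I*pi/5))] = 45/5 = 9.
(Exp terms are combined using exp(i*s)*conj(exp(i*t)) = exp(i*(s-t)), and sums of them are collapsed using the identity that for every m > 1 the m distinct m-th roots of unity sum to 0, e.g. 1 + exp(2*I*pi/3) + exp(-2*I*pi/3) = 0.)
A character is irreducible iff <chi, chi> = 1, so this representation is reducible.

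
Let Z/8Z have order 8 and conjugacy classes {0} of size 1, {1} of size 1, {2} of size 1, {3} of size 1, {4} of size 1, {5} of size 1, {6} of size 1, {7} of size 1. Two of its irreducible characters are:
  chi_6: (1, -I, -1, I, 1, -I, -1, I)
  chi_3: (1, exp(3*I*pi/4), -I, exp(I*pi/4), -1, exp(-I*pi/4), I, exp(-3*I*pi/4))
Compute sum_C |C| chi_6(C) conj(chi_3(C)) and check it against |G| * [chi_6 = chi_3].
Sum = 0; so <chi_6, chi_3> = 0 (distinct irreducibles are orthogonal).

Why: Compute term by term over conjugacy classes (|C| * chi_6(C) * conj(chi_3(C))):
  1*(1)*conj(1) + 1*(-I)*conj(exp(3*I*pi/4)) + 1*(-1)*conj(-I) + 1*(I)*conj(exp(I*pi/4)) + 1*(1)*conj(-1) + 1*(-I)*conj(exp(-I*pi/4)) + 1*(-1)*conj(I) + 1*(I)*conj(exp(-3*I*pi/4))
  = (1) + (-exp(-I*pi/4)) + (-I) + (exp(I*pi/4)) + (-1) + (-exp(3*I*pi/4)) + (I) + (exp(-3*I*pi/4))
  = 0.
(Exp terms are combined using exp(i*s)*conj(exp(i*t)) = exp(i*(s-t)), and sums of them are collapsed using the identity that for every m > 1 the m distinct m-th roots of unity sum to 0, e.g. 1 + exp(2*I*pi/3) + exp(-2*I*pi/3) = 0.)
Dividing by |G| = 8 gives 0/8 = 0, matching the row-orthogonality relation <chi_6, chi_3> = [chi_6 = chi_3].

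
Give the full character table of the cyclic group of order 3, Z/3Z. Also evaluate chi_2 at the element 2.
Character table of Z/3Z (irreps indexed chi_0,...,chi_2 with chi_k(m) = zeta_3^(k*m), zeta_3 = exp(2*pi*i/3)):
  irrep \ class  {0} (size 1)  {1} (size 1)    {2} (size 1)  
  chi_0          1             1               1             
  chi_1          1             exp(2*I*pi/3)   exp(-2*I*pi/3)
  chi_2          1             exp(-2*I*pi/3)  exp(2*I*pi/3) 

Spot check: chi_2(2) = zeta_3^(2*2) = zeta_3^4 = exp(2*I*pi/3).

Reasoning: Z/3Z is abelian, so all 3 irreducible complex representations are 1-dimensional. They are given by chi_k(m) = zeta_3^(k*m) for k = 0,...,2. Row orthogonality: sum_m chi_k(m) conj(chi_l(m)) = 3 * [k = l].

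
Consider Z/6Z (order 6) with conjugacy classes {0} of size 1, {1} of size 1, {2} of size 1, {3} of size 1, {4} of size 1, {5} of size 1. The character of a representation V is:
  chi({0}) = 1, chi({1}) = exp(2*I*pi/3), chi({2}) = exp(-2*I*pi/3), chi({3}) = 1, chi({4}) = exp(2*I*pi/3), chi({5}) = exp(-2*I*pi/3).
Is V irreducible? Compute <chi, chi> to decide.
Irreducible: <chi, chi> = 1.

Why: <chi, chi> = (1/|G|) sum_C |C| * |chi(C)|^2 = (1/6)[1*|1|^2 + 1*|exp(2*I*pi/3)|^2 + 1*|exp(-2*I*pi/3)|^2 + 1*|1|^2 + 1*|exp(2*I*pi/3)|^2 + 1*|exp(-2*I*pi/3)|^2]
  = (1/6)[(1) + (1) + (1) + (1) + (1) + (1)] = 6/6 = 1.
(Exp terms are combined using exp(i*s)*conj(exp(i*t)) = exp(i*(s-t)), and sums of them are collapsed using the identity that for every m > 1 the m distinct m-th roots of unity sum to 0, e.g. 1 + exp(2*I*pi/3) + exp(-2*I*pi/3) = 0.)
A character is irreducible iff <chi, chi> = 1, so this representation is irreducible.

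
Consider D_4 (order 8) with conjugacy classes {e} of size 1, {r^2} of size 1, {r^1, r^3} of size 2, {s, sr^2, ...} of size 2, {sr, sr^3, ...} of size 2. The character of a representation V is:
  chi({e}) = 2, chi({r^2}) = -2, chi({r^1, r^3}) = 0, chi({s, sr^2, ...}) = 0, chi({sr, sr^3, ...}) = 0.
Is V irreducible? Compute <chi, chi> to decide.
Irreducible: <chi, chi> = 1.

Argument: <chi, chi> = (1/|G|) sum_C |C| * |chi(C)|^2 = (1/8)[1*|2|^2 + 1*|-2|^2 + 2*|0|^2 + 2*|0|^2 + 2*|0|^2]
  = (1/8)[(4) + (4) + (0) + (0) + (0)] = 8/8 = 1.
A character is irreducible iff <chi, chi> = 1, so this representation is irreducible.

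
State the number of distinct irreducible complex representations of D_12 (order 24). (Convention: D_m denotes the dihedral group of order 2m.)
9

Argument: The number of irreducible complex representations of a finite group equals its number of conjugacy classes. D_12 has 9 conjugacy classes (n/2 + 3 for n even), so D_12 (order 24) has exactly 9 irreducible complex representations.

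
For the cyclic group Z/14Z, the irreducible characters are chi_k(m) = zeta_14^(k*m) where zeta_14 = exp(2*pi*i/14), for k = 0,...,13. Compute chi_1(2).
chi_1(2) = zeta_14^2 = exp(2*I*pi/7)

Working: chi_1(2) = zeta_14^(1*2) = zeta_14^2. Since zeta_14^14 = 1, this equals zeta_14^2 = exp(2*pi*i*2/14) = exp(2*I*pi/7).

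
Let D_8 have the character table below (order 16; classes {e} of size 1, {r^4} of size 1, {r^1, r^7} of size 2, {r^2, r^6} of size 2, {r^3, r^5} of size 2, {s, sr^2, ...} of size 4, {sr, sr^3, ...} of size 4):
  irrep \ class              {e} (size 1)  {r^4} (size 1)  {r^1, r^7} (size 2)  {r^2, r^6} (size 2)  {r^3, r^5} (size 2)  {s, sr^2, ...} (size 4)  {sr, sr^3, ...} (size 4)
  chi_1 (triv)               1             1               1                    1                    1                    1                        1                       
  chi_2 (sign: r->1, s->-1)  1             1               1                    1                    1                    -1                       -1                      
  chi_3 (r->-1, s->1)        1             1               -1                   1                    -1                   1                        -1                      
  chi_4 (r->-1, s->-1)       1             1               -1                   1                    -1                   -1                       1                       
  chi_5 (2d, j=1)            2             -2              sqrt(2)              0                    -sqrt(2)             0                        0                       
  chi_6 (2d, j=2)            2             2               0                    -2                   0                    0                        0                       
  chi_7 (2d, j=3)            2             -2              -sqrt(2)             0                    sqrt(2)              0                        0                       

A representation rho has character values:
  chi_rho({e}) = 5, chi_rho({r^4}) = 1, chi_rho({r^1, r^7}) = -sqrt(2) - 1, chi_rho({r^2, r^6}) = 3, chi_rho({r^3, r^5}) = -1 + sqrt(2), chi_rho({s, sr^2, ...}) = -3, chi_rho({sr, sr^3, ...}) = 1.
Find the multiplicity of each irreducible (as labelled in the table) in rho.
Multiplicities: chi_1: 0, chi_2: 1, chi_3: 0, chi_4: 2, chi_5: 0, chi_6: 0, chi_7: 1.

Argument: Use <chi_rho, chi> = (1/|G|) sum_C |C| * chi_rho(C) * conj(chi(C)) with |G| = 16 for each irreducible chi in the table:
  <chi_rho, chi_1> = (1/16)[1*(5)*conj(1) + 1*(1)*conj(1) + 2*(-sqrt(2) - 1)*conj(1) + 2*(3)*conj(1) + 2*(-1 + sqrt(2))*conj(1) + 4*(-3)*conj(1) + 4*(1)*conj(1)]
      = (1/16)[(5) + (1) + (-2*sqrt(2) - 2) + (6) + (-2 + 2*sqrt(2)) + (-12) + (4)] = 0/16 = 0
  <chi_rho, chi_2> = (1/16)[1*(5)*conj(1) + 1*(1)*conj(1) + 2*(-sqrt(2) - 1)*conj(1) + 2*(3)*conj(1) + 2*(-1 + sqrt(2))*conj(1) + 4*(-3)*conj(-1) + 4*(1)*conj(-1)]
      = (1/16)[(5) + (1) + (-2*sqrt(2) - 2) + (6) + (-2 + 2*sqrt(2)) + (12) + (-4)] = 16/16 = 1
  <chi_rho, chi_3> = (1/16)[1*(5)*conj(1) + 1*(1)*conj(1) + 2*(-sqrt(2) - 1)*conj(-1) + 2*(3)*conj(1) + 2*(-1 + sqrt(2))*conj(-1) + 4*(-3)*conj(1) + 4*(1)*conj(-1)]
      = (1/16)[(5) + (1) + (2 + 2*sqrt(2)) + (6) + (2 - 2*sqrt(2)) + (-12) + (-4)] = 0/16 = 0
  <chi_rho, chi_4> = (1/16)[1*(5)*conj(1) + 1*(1)*conj(1) + 2*(-sqrt(2) - 1)*conj(-1) + 2*(3)*conj(1) + 2*(-1 + sqrt(2))*conj(-1) + 4*(-3)*conj(-1) + 4*(1)*conj(1)]
      = (1/16)[(5) + (1) + (2 + 2*sqrt(2)) + (6) + (2 - 2*sqrt(2)) + (12) + (4)] = 32/16 = 2
  <chi_rho, chi_5> = (1/16)[1*(5)*conj(2) + 1*(1)*conj(-2) + 2*(-sqrt(2) - 1)*conj(sqrt(2)) + 2*(3)*conj(0) + 2*(-1 + sqrt(2))*conj(-sqrt(2)) + 4*(-3)*conj(0) + 4*(1)*conj(0)]
      = (1/16)[(10) + (-2) + (-4 - 2*sqrt(2)) + (0) + (-4 + 2*sqrt(2)) + (0) + (0)] = 0/16 = 0
  <chi_rho, chi_6> = (1/16)[1*(5)*conj(2) + 1*(1)*conj(2) + 2*(-sqrt(2) - 1)*conj(0) + 2*(3)*conj(-2) + 2*(-1 + sqrt(2))*conj(0) + 4*(-3)*conj(0) + 4*(1)*conj(0)]
      = (1/16)[(10) + (2) + (0) + (-12) + (0) + (0) + (0)] = 0/16 = 0
  <chi_rho, chi_7> = (1/16)[1*(5)*conj(2) + 1*(1)*conj(-2) + 2*(-sqrt(2) - 1)*conj(-sqrt(2)) + 2*(3)*conj(0) + 2*(-1 + sqrt(2))*conj(sqrt(2)) + 4*(-3)*conj(0) + 4*(1)*conj(0)]
      = (1/16)[(10) + (-2) + (2*sqrt(2) + 4) + (0) + (4 - 2*sqrt(2)) + (0) + (0)] = 16/16 = 1
Dimension check: dim(rho) = sum (mult * dim) = 0*1 + 1*1 + 0*1 + 2*1 + 0*2 + 0*2 + 1*2 = 5 = chi_rho(e) = 5.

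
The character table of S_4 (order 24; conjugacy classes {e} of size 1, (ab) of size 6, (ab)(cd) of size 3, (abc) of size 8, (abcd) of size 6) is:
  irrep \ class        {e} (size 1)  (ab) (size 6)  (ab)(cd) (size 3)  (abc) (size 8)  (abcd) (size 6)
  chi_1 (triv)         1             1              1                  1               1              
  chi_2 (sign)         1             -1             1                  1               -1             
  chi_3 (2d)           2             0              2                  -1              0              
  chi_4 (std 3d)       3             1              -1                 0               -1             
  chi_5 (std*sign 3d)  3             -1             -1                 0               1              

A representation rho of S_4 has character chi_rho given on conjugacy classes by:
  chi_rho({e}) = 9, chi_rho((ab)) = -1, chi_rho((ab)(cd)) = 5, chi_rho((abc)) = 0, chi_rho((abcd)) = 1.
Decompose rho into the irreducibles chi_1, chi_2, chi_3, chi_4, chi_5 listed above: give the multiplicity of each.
Multiplicities: chi_1: 1, chi_2: 1, chi_3: 2, chi_4: 0, chi_5: 1.

Explanation: Use <chi_rho, chi> = (1/|G|) sum_C |C| * chi_rho(C) * conj(chi(C)) with |G| = 24 for each irreducible chi in the table:
  <chi_rho, chi_1> = (1/24)[1*(9)*conj(1) + 6*(-1)*conj(1) + 3*(5)*conj(1) + 8*(0)*conj(1) + 6*(1)*conj(1)]
      = (1/24)[(9) + (-6) + (15) + (0) + (6)] = 24/24 = 1
  <chi_rho, chi_2> = (1/24)[1*(9)*conj(1) + 6*(-1)*conj(-1) + 3*(5)*conj(1) + 8*(0)*conj(1) + 6*(1)*conj(-1)]
      = (1/24)[(9) + (6) + (15) + (0) + (-6)] = 24/24 = 1
  <chi_rho, chi_3> = (1/24)[1*(9)*conj(2) + 6*(-1)*conj(0) + 3*(5)*conj(2) + 8*(0)*conj(-1) + 6*(1)*conj(0)]
      = (1/24)[(18) + (0) + (30) + (0) + (0)] = 48/24 = 2
  <chi_rho, chi_4> = (1/24)[1*(9)*conj(3) + 6*(-1)*conj(1) + 3*(5)*conj(-1) + 8*(0)*conj(0) + 6*(1)*conj(-1)]
      = (1/24)[(27) + (-6) + (-15) + (0) + (-6)] = 0/24 = 0
  <chi_rho, chi_5> = (1/24)[1*(9)*conj(3) + 6*(-1)*conj(-1) + 3*(5)*conj(-1) + 8*(0)*conj(0) + 6*(1)*conj(1)]
      = (1/24)[(27) + (6) + (-15) + (0) + (6)] = 24/24 = 1
Dimension check: dim(rho) = sum (mult * dim) = 1*1 + 1*1 + 2*2 + 0*3 + 1*3 = 9 = chi_rho(e) = 9.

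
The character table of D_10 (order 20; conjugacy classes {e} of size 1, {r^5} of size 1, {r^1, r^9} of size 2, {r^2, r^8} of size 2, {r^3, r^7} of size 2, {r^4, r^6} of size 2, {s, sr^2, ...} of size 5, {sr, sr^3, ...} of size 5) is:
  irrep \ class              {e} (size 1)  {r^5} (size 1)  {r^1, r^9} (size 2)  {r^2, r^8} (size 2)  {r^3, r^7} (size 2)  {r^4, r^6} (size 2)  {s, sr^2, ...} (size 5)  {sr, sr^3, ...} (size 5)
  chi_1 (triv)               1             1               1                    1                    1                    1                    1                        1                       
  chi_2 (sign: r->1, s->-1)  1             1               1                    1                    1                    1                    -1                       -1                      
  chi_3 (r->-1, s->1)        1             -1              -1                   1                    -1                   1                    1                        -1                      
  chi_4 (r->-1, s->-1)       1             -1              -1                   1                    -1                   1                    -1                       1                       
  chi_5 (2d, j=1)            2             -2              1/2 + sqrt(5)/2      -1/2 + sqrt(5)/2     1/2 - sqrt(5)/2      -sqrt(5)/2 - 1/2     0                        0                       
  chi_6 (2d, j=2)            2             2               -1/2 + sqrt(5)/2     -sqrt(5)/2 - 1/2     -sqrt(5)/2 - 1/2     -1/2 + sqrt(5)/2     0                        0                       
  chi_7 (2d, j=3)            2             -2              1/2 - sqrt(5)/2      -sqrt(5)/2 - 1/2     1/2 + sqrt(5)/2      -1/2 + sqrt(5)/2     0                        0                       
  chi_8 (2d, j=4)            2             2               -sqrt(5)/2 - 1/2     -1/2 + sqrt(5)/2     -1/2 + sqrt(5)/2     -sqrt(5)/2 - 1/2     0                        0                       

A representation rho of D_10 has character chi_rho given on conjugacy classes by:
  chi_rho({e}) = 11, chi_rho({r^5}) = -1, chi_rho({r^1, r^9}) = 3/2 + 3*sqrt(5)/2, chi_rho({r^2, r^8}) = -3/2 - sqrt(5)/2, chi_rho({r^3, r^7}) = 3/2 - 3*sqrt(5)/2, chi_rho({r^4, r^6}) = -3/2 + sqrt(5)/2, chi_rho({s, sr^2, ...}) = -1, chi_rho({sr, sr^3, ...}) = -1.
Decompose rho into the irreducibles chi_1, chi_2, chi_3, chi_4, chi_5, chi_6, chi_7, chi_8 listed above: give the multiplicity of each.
Multiplicities: chi_1: 0, chi_2: 1, chi_3: 0, chi_4: 0, chi_5: 2, chi_6: 2, chi_7: 1, chi_8: 0.

Explanation: Use <chi_rho, chi> = (1/|G|) sum_C |C| * chi_rho(C) * conj(chi(C)) with |G| = 20 for each irreducible chi in the table:
  <chi_rho, chi_1> = (1/20)[1*(11)*conj(1) + 1*(-1)*conj(1) + 2*(3/2 + 3*sqrt(5)/2)*conj(1) + 2*(-3/2 - sqrt(5)/2)*conj(1) + 2*(3/2 - 3*sqrt(5)/2)*conj(1) + 2*(-3/2 + sqrt(5)/2)*conj(1) + 5*(-1)*conj(1) + 5*(-1)*conj(1)]
      = (1/20)[(11) + (-1) + (3 + 3*sqrt(5)) + (-3 - sqrt(5)) + (3 - 3*sqrt(5)) + (-3 + sqrt(5)) + (-5) + (-5)] = 0/20 = 0
  <chi_rho, chi_2> = (1/20)[1*(11)*conj(1) + 1*(-1)*conj(1) + 2*(3/2 + 3*sqrt(5)/2)*conj(1) + 2*(-3/2 - sqrt(5)/2)*conj(1) + 2*(3/2 - 3*sqrt(5)/2)*conj(1) + 2*(-3/2 + sqrt(5)/2)*conj(1) + 5*(-1)*conj(-1) + 5*(-1)*conj(-1)]
      = (1/20)[(11) + (-1) + (3 + 3*sqrt(5)) + (-3 - sqrt(5)) + (3 - 3*sqrt(5)) + (-3 + sqrt(5)) + (5) + (5)] = 20/20 = 1
  <chi_rho, chi_3> = (1/20)[1*(11)*conj(1) + 1*(-1)*conj(-1) + 2*(3/2 + 3*sqrt(5)/2)*conj(-1) + 2*(-3/2 - sqrt(5)/2)*conj(1) + 2*(3/2 - 3*sqrt(5)/2)*conj(-1) + 2*(-3/2 + sqrt(5)/2)*conj(1) + 5*(-1)*conj(1) + 5*(-1)*conj(-1)]
      = (1/20)[(11) + (1) + (-3*sqrt(5) - 3) + (-3 - sqrt(5)) + (-3 + 3*sqrt(5)) + (-3 + sqrt(5)) + (-5) + (5)] = 0/20 = 0
  <chi_rho, chi_4> = (1/20)[1*(11)*conj(1) + 1*(-1)*conj(-1) + 2*(3/2 + 3*sqrt(5)/2)*conj(-1) + 2*(-3/2 - sqrt(5)/2)*conj(1) + 2*(3/2 - 3*sqrt(5)/2)*conj(-1) + 2*(-3/2 + sqrt(5)/2)*conj(1) + 5*(-1)*conj(-1) + 5*(-1)*conj(1)]
      = (1/20)[(11) + (1) + (-3*sqrt(5) - 3) + (-3 - sqrt(5)) + (-3 + 3*sqrt(5)) + (-3 + sqrt(5)) + (5) + (-5)] = 0/20 = 0
  <chi_rho, chi_5> = (1/20)[1*(11)*conj(2) + 1*(-1)*conj(-2) + 2*(3/2 + 3*sqrt(5)/2)*conj(1/2 + sqrt(5)/2) + 2*(-3/2 - sqrt(5)/2)*conj(-1/2 + sqrt(5)/2) + 2*(3/2 - 3*sqrt(5)/2)*conj(1/2 - sqrt(5)/2) + 2*(-3/2 + sqrt(5)/2)*conj(-sqrt(5)/2 - 1/2) + 5*(-1)*conj(0) + 5*(-1)*conj(0)]
      = (1/20)[(22) + (2) + (3*sqrt(5) + 9) + (-sqrt(5) - 1) + (9 - 3*sqrt(5)) + (-1 + sqrt(5)) + (0) + (0)] = 40/20 = 2
  <chi_rho, chi_6> = (1/20)[1*(11)*conj(2) + 1*(-1)*conj(2) + 2*(3/2 + 3*sqrt(5)/2)*conj(-1/2 + sqrt(5)/2) + 2*(-3/2 - sqrt(5)/2)*conj(-sqrt(5)/2 - 1/2) + 2*(3/2 - 3*sqrt(5)/2)*conj(-sqrt(5)/2 - 1/2) + 2*(-3/2 + sqrt(5)/2)*conj(-1/2 + sqrt(5)/2) + 5*(-1)*conj(0) + 5*(-1)*conj(0)]
      = (1/20)[(22) + (-2) + (6) + (4 + 2*sqrt(5)) + (6) + (4 - 2*sqrt(5)) + (0) + (0)] = 40/20 = 2
  <chi_rho, chi_7> = (1/20)[1*(11)*conj(2) + 1*(-1)*conj(-2) + 2*(3/2 + 3*sqrt(5)/2)*conj(1/2 - sqrt(5)/2) + 2*(-3/2 - sqrt(5)/2)*conj(-sqrt(5)/2 - 1/2) + 2*(3/2 - 3*sqrt(5)/2)*conj(1/2 + sqrt(5)/2) + 2*(-3/2 + sqrt(5)/2)*conj(-1/2 + sqrt(5)/2) + 5*(-1)*conj(0) + 5*(-1)*conj(0)]
      = (1/20)[(22) + (2) + (-6) + (4 + 2*sqrt(5)) + (-6) + (4 - 2*sqrt(5)) + (0) + (0)] = 20/20 = 1
  <chi_rho, chi_8> = (1/20)[1*(11)*conj(2) + 1*(-1)*conj(2) + 2*(3/2 + 3*sqrt(5)/2)*conj(-sqrt(5)/2 - 1/2) + 2*(-3/2 - sqrt(5)/2)*conj(-1/2 + sqrt(5)/2) + 2*(3/2 - 3*sqrt(5)/2)*conj(-1/2 + sqrt(5)/2) + 2*(-3/2 + sqrt(5)/2)*conj(-sqrt(5)/2 - 1/2) + 5*(-1)*conj(0) + 5*(-1)*conj(0)]
      = (1/20)[(22) + (-2) + (-9 - 3*sqrt(5)) + (-sqrt(5) - 1) + (-9 + 3*sqrt(5)) + (-1 + sqrt(5)) + (0) + (0)] = 0/20 = 0
Dimension check: dim(rho) = sum (mult * dim) = 0*1 + 1*1 + 0*1 + 0*1 + 2*2 + 2*2 + 1*2 + 0*2 = 11 = chi_rho(e) = 11.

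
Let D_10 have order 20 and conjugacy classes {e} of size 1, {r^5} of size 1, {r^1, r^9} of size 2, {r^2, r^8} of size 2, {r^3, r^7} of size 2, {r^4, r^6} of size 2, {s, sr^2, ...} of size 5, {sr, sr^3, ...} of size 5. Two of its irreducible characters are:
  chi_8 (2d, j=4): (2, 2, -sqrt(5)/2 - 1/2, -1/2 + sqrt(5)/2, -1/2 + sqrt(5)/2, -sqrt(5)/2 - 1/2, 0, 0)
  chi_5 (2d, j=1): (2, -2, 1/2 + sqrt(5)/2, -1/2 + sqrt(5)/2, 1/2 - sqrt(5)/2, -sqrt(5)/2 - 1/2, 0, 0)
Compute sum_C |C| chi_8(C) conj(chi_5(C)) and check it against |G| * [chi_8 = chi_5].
Sum = 0; so <chi_8, chi_5> = 0 (distinct irreducibles are orthogonal).

Compute term by term over conjugacy classes (|C| * chi_8(C) * conj(chi_5(C))):
  1*(2)*conj(2) + 1*(2)*conj(-2) + 2*(-sqrt(5)/2 - 1/2)*conj(1/2 + sqrt(5)/2) + 2*(-1/2 + sqrt(5)/2)*conj(-1/2 + sqrt(5)/2) + 2*(-1/2 + sqrt(5)/2)*conj(1/2 - sqrt(5)/2) + 2*(-sqrt(5)/2 - 1/2)*conj(-sqrt(5)/2 - 1/2) + 5*(0)*conj(0) + 5*(0)*conj(0)
  = (4) + (-4) + (-3 - sqrt(5)) + (3 - sqrt(5)) + (-3 + sqrt(5)) + (sqrt(5) + 3) + (0) + (0)
  = 0.
Dividing by |G| = 20 gives 0/20 = 0, matching the row-orthogonality relation <chi_8, chi_5> = [chi_8 = chi_5].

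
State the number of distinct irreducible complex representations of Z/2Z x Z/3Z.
6

Argument: The number of irreducible complex representations of a finite group equals its number of conjugacy classes. Z/2Z x Z/3Z is abelian of order 6, so every element is its own conjugacy class: 6 classes, so Z/2Z x Z/3Z (order 6) has exactly 6 irreducible complex representations.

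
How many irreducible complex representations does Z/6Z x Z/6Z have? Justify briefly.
36

Justification: The number of irreducible complex representations of a finite group equals its number of conjugacy classes. Z/6Z x Z/6Z is abelian of order 36, so every element is its own conjugacy class: 36 classes, so Z/6Z x Z/6Z (order 36) has exactly 36 irreducible complex representations.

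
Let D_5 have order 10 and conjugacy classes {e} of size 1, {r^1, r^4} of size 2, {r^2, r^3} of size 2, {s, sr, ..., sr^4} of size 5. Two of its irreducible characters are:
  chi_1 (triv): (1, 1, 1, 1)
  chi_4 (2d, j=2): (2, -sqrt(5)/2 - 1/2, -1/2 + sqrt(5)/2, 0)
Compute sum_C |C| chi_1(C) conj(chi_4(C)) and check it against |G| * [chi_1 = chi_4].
Sum = 0; so <chi_1, chi_4> = 0 (distinct irreducibles are orthogonal).

Proof sketch: Compute term by term over conjugacy classes (|C| * chi_1(C) * conj(chi_4(C))):
  1*(1)*conj(2) + 2*(1)*conj(-sqrt(5)/2 - 1/2) + 2*(1)*conj(-1/2 + sqrt(5)/2) + 5*(1)*conj(0)
  = (2) + (-sqrt(5) - 1) + (-1 + sqrt(5)) + (0)
  = 0.
Dividing by |G| = 10 gives 0/10 = 0, matching the row-orthogonality relation <chi_1, chi_4> = [chi_1 = chi_4].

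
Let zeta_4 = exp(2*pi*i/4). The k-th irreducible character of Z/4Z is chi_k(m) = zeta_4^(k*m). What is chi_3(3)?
chi_3(3) = zeta_4^9 = I

Working: chi_3(3) = zeta_4^(3*3) = zeta_4^9. Since zeta_4^4 = 1, this equals zeta_4^1 = exp(2*pi*i*1/4) = I.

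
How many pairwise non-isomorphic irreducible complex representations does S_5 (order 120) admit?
7

Proof sketch: The number of irreducible complex representations of a finite group equals its number of conjugacy classes. Conjugacy classes in S_5 correspond to cycle types, i.e. partitions of 5; there are p(5) = 7 of them, so S_5 (order 120) has exactly 7 irreducible complex representations.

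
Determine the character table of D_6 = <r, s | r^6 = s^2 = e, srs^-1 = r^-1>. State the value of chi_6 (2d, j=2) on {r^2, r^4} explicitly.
Conjugacy classes: {e} of size 1, {r^3} of size 1, {r^1, r^5} of size 2, {r^2, r^4} of size 2, {s, sr^2, ...} of size 3, {sr, sr^3, ...} of size 3.
Character table:
  irrep \ class              {e} (size 1)  {r^3} (size 1)  {r^1, r^5} (size 2)  {r^2, r^4} (size 2)  {s, sr^2, ...} (size 3)  {sr, sr^3, ...} (size 3)
  chi_1 (triv)               1             1               1                    1                    1                        1                       
  chi_2 (sign: r->1, s->-1)  1             1               1                    1                    -1                       -1                      
  chi_3 (r->-1, s->1)        1             -1              -1                   1                    1                        -1                      
  chi_4 (r->-1, s->-1)       1             -1              -1                   1                    -1                       1                       
  chi_5 (2d, j=1)            2             -2              1                    -1                   0                        0                       
  chi_6 (2d, j=2)            2             2               -1                   -1                   0                        0                       

Spot check: chi_6 (2d, j=2) on {r^2, r^4} = -1.

Why: D_6 has order 2*6 = 12 with 6 conjugacy classes, hence 6 irreducibles. Sum of squared dims 1 + 1 + 1 + 1 + 4 + 4 = 12 = |G|. Linear characters come from the abelianisation; the 2-dimensional irreps have character r^k -> 2*cos(2*pi*j*k/6), reflections -> 0.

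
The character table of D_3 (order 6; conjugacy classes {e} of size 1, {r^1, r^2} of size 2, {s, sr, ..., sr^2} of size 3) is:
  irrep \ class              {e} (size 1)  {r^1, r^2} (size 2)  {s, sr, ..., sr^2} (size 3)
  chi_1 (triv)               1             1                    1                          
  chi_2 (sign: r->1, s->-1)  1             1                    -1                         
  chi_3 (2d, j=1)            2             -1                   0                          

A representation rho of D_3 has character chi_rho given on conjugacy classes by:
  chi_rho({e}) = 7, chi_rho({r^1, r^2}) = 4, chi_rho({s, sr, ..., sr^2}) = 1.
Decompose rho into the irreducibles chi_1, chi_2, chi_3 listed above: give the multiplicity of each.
Multiplicities: chi_1: 3, chi_2: 2, chi_3: 1.

Use <chi_rho, chi> = (1/|G|) sum_C |C| * chi_rho(C) * conj(chi(C)) with |G| = 6 for each irreducible chi in the table:
  <chi_rho, chi_1> = (1/6)[1*(7)*conj(1) + 2*(4)*conj(1) + 3*(1)*conj(1)]
      = (1/6)[(7) + (8) + (3)] = 18/6 = 3
  <chi_rho, chi_2> = (1/6)[1*(7)*conj(1) + 2*(4)*conj(1) + 3*(1)*conj(-1)]
      = (1/6)[(7) + (8) + (-3)] = 12/6 = 2
  <chi_rho, chi_3> = (1/6)[1*(7)*conj(2) + 2*(4)*conj(-1) + 3*(1)*conj(0)]
      = (1/6)[(14) + (-8) + (0)] = 6/6 = 1
Dimension check: dim(rho) = sum (mult * dim) = 3*1 + 2*1 + 1*2 = 7 = chi_rho(e) = 7.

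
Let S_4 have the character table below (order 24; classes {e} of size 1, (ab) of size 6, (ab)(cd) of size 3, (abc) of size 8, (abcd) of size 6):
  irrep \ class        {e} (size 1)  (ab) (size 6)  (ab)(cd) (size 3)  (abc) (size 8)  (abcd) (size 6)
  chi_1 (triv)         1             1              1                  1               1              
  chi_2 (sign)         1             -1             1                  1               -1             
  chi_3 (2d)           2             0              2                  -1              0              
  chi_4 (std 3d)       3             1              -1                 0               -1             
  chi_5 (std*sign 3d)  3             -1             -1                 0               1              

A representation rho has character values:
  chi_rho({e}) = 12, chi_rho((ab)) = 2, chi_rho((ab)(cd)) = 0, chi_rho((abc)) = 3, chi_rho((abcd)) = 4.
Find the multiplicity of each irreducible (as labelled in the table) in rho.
Multiplicities: chi_1: 3, chi_2: 0, chi_3: 0, chi_4: 1, chi_5: 2.

Why: Use <chi_rho, chi> = (1/|G|) sum_C |C| * chi_rho(C) * conj(chi(C)) with |G| = 24 for each irreducible chi in the table:
  <chi_rho, chi_1> = (1/24)[1*(12)*conj(1) + 6*(2)*conj(1) + 3*(0)*conj(1) + 8*(3)*conj(1) + 6*(4)*conj(1)]
      = (1/24)[(12) + (12) + (0) + (24) + (24)] = 72/24 = 3
  <chi_rho, chi_2> = (1/24)[1*(12)*conj(1) + 6*(2)*conj(-1) + 3*(0)*conj(1) + 8*(3)*conj(1) + 6*(4)*conj(-1)]
      = (1/24)[(12) + (-12) + (0) + (24) + (-24)] = 0/24 = 0
  <chi_rho, chi_3> = (1/24)[1*(12)*conj(2) + 6*(2)*conj(0) + 3*(0)*conj(2) + 8*(3)*conj(-1) + 6*(4)*conj(0)]
      = (1/24)[(24) + (0) + (0) + (-24) + (0)] = 0/24 = 0
  <chi_rho, chi_4> = (1/24)[1*(12)*conj(3) + 6*(2)*conj(1) + 3*(0)*conj(-1) + 8*(3)*conj(0) + 6*(4)*conj(-1)]
      = (1/24)[(36) + (12) + (0) + (0) + (-24)] = 24/24 = 1
  <chi_rho, chi_5> = (1/24)[1*(12)*conj(3) + 6*(2)*conj(-1) + 3*(0)*conj(-1) + 8*(3)*conj(0) + 6*(4)*conj(1)]
      = (1/24)[(36) + (-12) + (0) + (0) + (24)] = 48/24 = 2
Dimension check: dim(rho) = sum (mult * dim) = 3*1 + 0*1 + 0*2 + 1*3 + 2*3 = 12 = chi_rho(e) = 12.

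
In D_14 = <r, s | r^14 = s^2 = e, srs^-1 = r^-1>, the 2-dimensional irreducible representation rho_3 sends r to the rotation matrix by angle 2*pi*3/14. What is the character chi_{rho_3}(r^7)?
chi_{rho_3}(r^7) = 2*cos(2*pi*3*7/14) = -2

Argument: rho_3(r^7) is rotation by angle 2*pi*3*7/14, whose trace is 2*cos(2*pi*3*7/14) = -2.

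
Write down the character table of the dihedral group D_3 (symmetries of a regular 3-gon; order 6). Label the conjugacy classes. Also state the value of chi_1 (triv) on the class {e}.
Conjugacy classes: {e} of size 1, {r^1, r^2} of size 2, {s, sr, ..., sr^2} of size 3.
Character table:
  irrep \ class              {e} (size 1)  {r^1, r^2} (size 2)  {s, sr, ..., sr^2} (size 3)
  chi_1 (triv)               1             1                    1                          
  chi_2 (sign: r->1, s->-1)  1             1                    -1                         
  chi_3 (2d, j=1)            2             -1                   0                          

Spot check: chi_1 (triv) on {e} = 1.

Working: D_3 has order 2*3 = 6 with 3 conjugacy classes, hence 3 irreducibles. Sum of squared dims 1 + 1 + 4 = 6 = |G|. Linear characters come from the abelianisation; the 2-dimensional irreps have character r^k -> 2*cos(2*pi*j*k/3), reflections -> 0.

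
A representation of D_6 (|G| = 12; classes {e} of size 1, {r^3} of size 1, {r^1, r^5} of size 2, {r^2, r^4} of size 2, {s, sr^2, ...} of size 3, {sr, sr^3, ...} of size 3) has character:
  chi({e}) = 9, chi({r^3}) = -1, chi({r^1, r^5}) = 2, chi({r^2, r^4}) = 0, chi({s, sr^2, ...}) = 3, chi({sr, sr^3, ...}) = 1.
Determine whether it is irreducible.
Not irreducible (reducible): <chi, chi> = 10 > 1.

Argument: <chi, chi> = (1/|G|) sum_C |C| * |chi(C)|^2 = (1/12)[1*|9|^2 + 1*|-1|^2 + 2*|2|^2 + 2*|0|^2 + 3*|3|^2 + 3*|1|^2]
  = (1/12)[(81) + (1) + (8) + (0) + (27) + (3)] = 120/12 = 10.
A character is irreducible iff <chi, chi> = 1, so this representation is reducible.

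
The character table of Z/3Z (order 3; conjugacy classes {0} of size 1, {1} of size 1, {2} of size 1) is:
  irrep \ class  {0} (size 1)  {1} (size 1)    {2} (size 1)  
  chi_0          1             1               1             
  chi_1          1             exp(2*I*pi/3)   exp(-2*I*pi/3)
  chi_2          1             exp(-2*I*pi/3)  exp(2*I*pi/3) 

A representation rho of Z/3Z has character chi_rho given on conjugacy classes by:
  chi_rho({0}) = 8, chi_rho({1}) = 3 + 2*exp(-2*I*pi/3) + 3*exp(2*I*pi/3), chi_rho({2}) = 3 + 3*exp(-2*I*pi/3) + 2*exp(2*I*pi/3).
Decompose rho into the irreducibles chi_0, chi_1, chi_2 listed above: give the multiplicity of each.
Multiplicities: chi_0: 3, chi_1: 3, chi_2: 2.

Working: Use <chi_rho, chi> = (1/|G|) sum_C |C| * chi_rho(C) * conj(chi(C)) with |G| = 3 for each irreducible chi in the table:
  <chi_rho, chi_0> = (1/3)[1*(8)*conj(1) + 1*(3 + 2*exp(-2*I*pi/3) + 3*exp(2*I*pi/3))*conj(1) + 1*(3 + 3*exp(-2*I*pi/3) + 2*exp(2*I*pi/3))*conj(1)]
      = (1/3)[(8) + (3 + 2*exp(-2*I*pi/3) + 3*exp(2*I*pi/3)) + (3 + 3*exp(-2*I*pi/3) + 2*exp(2*I*pi/3))] = 9/3 = 3
  <chi_rho, chi_1> = (1/3)[1*(8)*conj(1) + 1*(3 + 2*exp(-2*I*pi/3) + 3*exp(2*I*pi/3))*conj(exp(2*I*pi/3)) + 1*(3 + 3*exp(-2*I*pi/3) + 2*exp(2*I*pi/3))*conj(exp(-2*I*pi/3))]
      = (1/3)[(8) + (3 + 3*exp(-2*I*pi/3) + 2*exp(2*I*pi/3)) + (3 + 2*exp(-2*I*pi/3) + 3*exp(2*I*pi/3))] = 9/3 = 3
  <chi_rho, chi_2> = (1/3)[1*(8)*conj(1) + 1*(3 + 2*exp(-2*I*pi/3) + 3*exp(2*I*pi/3))*conj(exp(-2*I*pi/3)) + 1*(3 + 3*exp(-2*I*pi/3) + 2*exp(2*I*pi/3))*conj(exp(2*I*pi/3))]
      = (1/3)[(8) + (-1) + (-1)] = 6/3 = 2
(Exp terms are combined using exp(i*s)*conj(exp(i*t)) = exp(i*(s-t)), and sums of them are collapsed using the identity that for every m > 1 the m distinct m-th roots of unity sum to 0, e.g. 1 + exp(2*I*pi/3) + exp(-2*I*pi/3) = 0.)
Dimension check: dim(rho) = sum (mult * dim) = 3*1 + 3*1 + 2*1 = 8 = chi_rho(e) = 8.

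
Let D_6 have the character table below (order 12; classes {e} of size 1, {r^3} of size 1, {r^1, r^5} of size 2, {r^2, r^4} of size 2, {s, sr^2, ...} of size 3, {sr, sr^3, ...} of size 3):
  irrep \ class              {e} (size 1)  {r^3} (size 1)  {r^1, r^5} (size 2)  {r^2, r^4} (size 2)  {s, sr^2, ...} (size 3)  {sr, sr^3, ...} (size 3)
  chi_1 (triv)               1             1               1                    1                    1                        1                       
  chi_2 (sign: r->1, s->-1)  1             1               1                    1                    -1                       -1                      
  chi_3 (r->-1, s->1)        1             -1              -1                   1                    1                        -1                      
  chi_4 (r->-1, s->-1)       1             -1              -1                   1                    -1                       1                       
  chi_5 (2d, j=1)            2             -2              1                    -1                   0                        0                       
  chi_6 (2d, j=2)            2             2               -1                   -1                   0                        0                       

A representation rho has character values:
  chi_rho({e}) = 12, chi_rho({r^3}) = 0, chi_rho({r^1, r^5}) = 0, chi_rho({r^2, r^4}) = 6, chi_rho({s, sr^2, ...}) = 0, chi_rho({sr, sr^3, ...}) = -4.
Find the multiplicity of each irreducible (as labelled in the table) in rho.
Multiplicities: chi_1: 1, chi_2: 3, chi_3: 3, chi_4: 1, chi_5: 1, chi_6: 1.

Proof sketch: Use <chi_rho, chi> = (1/|G|) sum_C |C| * chi_rho(C) * conj(chi(C)) with |G| = 12 for each irreducible chi in the table:
  <chi_rho, chi_1> = (1/12)[1*(12)*conj(1) + 1*(0)*conj(1) + 2*(0)*conj(1) + 2*(6)*conj(1) + 3*(0)*conj(1) + 3*(-4)*conj(1)]
      = (1/12)[(12) + (0) + (0) + (12) + (0) + (-12)] = 12/12 = 1
  <chi_rho, chi_2> = (1/12)[1*(12)*conj(1) + 1*(0)*conj(1) + 2*(0)*conj(1) + 2*(6)*conj(1) + 3*(0)*conj(-1) + 3*(-4)*conj(-1)]
      = (1/12)[(12) + (0) + (0) + (12) + (0) + (12)] = 36/12 = 3
  <chi_rho, chi_3> = (1/12)[1*(12)*conj(1) + 1*(0)*conj(-1) + 2*(0)*conj(-1) + 2*(6)*conj(1) + 3*(0)*conj(1) + 3*(-4)*conj(-1)]
      = (1/12)[(12) + (0) + (0) + (12) + (0) + (12)] = 36/12 = 3
  <chi_rho, chi_4> = (1/12)[1*(12)*conj(1) + 1*(0)*conj(-1) + 2*(0)*conj(-1) + 2*(6)*conj(1) + 3*(0)*conj(-1) + 3*(-4)*conj(1)]
      = (1/12)[(12) + (0) + (0) + (12) + (0) + (-12)] = 12/12 = 1
  <chi_rho, chi_5> = (1/12)[1*(12)*conj(2) + 1*(0)*conj(-2) + 2*(0)*conj(1) + 2*(6)*conj(-1) + 3*(0)*conj(0) + 3*(-4)*conj(0)]
      = (1/12)[(24) + (0) + (0) + (-12) + (0) + (0)] = 12/12 = 1
  <chi_rho, chi_6> = (1/12)[1*(12)*conj(2) + 1*(0)*conj(2) + 2*(0)*conj(-1) + 2*(6)*conj(-1) + 3*(0)*conj(0) + 3*(-4)*conj(0)]
      = (1/12)[(24) + (0) + (0) + (-12) + (0) + (0)] = 12/12 = 1
Dimension check: dim(rho) = sum (mult * dim) = 1*1 + 3*1 + 3*1 + 1*1 + 1*2 + 1*2 = 12 = chi_rho(e) = 12.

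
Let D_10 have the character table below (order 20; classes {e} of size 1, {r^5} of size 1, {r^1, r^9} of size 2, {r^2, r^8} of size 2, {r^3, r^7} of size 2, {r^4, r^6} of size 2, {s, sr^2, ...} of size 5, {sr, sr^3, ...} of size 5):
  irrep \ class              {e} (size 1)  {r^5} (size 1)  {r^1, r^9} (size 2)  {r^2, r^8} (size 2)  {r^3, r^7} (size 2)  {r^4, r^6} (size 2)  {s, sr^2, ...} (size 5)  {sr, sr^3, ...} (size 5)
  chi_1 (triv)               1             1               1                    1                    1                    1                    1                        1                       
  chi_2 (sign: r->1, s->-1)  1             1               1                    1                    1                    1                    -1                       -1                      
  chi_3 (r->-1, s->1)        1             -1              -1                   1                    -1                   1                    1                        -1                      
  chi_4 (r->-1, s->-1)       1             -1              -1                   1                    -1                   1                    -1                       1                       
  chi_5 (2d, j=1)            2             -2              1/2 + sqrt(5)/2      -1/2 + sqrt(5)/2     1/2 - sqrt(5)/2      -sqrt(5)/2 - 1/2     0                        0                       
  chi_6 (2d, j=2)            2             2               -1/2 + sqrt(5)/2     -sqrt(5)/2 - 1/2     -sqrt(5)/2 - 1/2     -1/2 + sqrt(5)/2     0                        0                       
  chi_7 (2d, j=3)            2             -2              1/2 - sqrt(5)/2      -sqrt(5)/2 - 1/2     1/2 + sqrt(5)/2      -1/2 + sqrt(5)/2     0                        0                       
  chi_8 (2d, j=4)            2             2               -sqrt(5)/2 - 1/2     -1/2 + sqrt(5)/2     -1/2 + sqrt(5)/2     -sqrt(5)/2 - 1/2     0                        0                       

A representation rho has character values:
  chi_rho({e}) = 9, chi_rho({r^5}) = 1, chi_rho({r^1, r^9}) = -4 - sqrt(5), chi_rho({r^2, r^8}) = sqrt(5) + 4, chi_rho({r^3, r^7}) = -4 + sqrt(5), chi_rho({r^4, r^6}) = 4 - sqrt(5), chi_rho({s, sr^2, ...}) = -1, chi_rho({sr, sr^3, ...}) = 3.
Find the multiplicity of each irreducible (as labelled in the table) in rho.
Multiplicities: chi_1: 1, chi_2: 0, chi_3: 1, chi_4: 3, chi_5: 0, chi_6: 0, chi_7: 0, chi_8: 2.

Working: Use <chi_rho, chi> = (1/|G|) sum_C |C| * chi_rho(C) * conj(chi(C)) with |G| = 20 for each irreducible chi in the table:
  <chi_rho, chi_1> = (1/20)[1*(9)*conj(1) + 1*(1)*conj(1) + 2*(-4 - sqrt(5))*conj(1) + 2*(sqrt(5) + 4)*conj(1) + 2*(-4 + sqrt(5))*conj(1) + 2*(4 - sqrt(5))*conj(1) + 5*(-1)*conj(1) + 5*(3)*conj(1)]
      = (1/20)[(9) + (1) + (-8 - 2*sqrt(5)) + (2*sqrt(5) + 8) + (-8 + 2*sqrt(5)) + (8 - 2*sqrt(5)) + (-5) + (15)] = 20/20 = 1
  <chi_rho, chi_2> = (1/20)[1*(9)*conj(1) + 1*(1)*conj(1) + 2*(-4 - sqrt(5))*conj(1) + 2*(sqrt(5) + 4)*conj(1) + 2*(-4 + sqrt(5))*conj(1) + 2*(4 - sqrt(5))*conj(1) + 5*(-1)*conj(-1) + 5*(3)*conj(-1)]
      = (1/20)[(9) + (1) + (-8 - 2*sqrt(5)) + (2*sqrt(5) + 8) + (-8 + 2*sqrt(5)) + (8 - 2*sqrt(5)) + (5) + (-15)] = 0/20 = 0
  <chi_rho, chi_3> = (1/20)[1*(9)*conj(1) + 1*(1)*conj(-1) + 2*(-4 - sqrt(5))*conj(-1) + 2*(sqrt(5) + 4)*conj(1) + 2*(-4 + sqrt(5))*conj(-1) + 2*(4 - sqrt(5))*conj(1) + 5*(-1)*conj(1) + 5*(3)*conj(-1)]
      = (1/20)[(9) + (-1) + (2*sqrt(5) + 8) + (2*sqrt(5) + 8) + (8 - 2*sqrt(5)) + (8 - 2*sqrt(5)) + (-5) + (-15)] = 20/20 = 1
  <chi_rho, chi_4> = (1/20)[1*(9)*conj(1) + 1*(1)*conj(-1) + 2*(-4 - sqrt(5))*conj(-1) + 2*(sqrt(5) + 4)*conj(1) + 2*(-4 + sqrt(5))*conj(-1) + 2*(4 - sqrt(5))*conj(1) + 5*(-1)*conj(-1) + 5*(3)*conj(1)]
      = (1/20)[(9) + (-1) + (2*sqrt(5) + 8) + (2*sqrt(5) + 8) + (8 - 2*sqrt(5)) + (8 - 2*sqrt(5)) + (5) + (15)] = 60/20 = 3
  <chi_rho, chi_5> = (1/20)[1*(9)*conj(2) + 1*(1)*conj(-2) + 2*(-4 - sqrt(5))*conj(1/2 + sqrt(5)/2) + 2*(sqrt(5) + 4)*conj(-1/2 + sqrt(5)/2) + 2*(-4 + sqrt(5))*conj(1/2 - sqrt(5)/2) + 2*(4 - sqrt(5))*conj(-sqrt(5)/2 - 1/2) + 5*(-1)*conj(0) + 5*(3)*conj(0)]
      = (1/20)[(18) + (-2) + (-5*sqrt(5) - 9) + (1 + 3*sqrt(5)) + (-9 + 5*sqrt(5)) + (1 - 3*sqrt(5)) + (0) + (0)] = 0/20 = 0
  <chi_rho, chi_6> = (1/20)[1*(9)*conj(2) + 1*(1)*conj(2) + 2*(-4 - sqrt(5))*conj(-1/2 + sqrt(5)/2) + 2*(sqrt(5) + 4)*conj(-sqrt(5)/2 - 1/2) + 2*(-4 + sqrt(5))*conj(-sqrt(5)/2 - 1/2) + 2*(4 - sqrt(5))*conj(-1/2 + sqrt(5)/2) + 5*(-1)*conj(0) + 5*(3)*conj(0)]
      = (1/20)[(18) + (2) + (-3*sqrt(5) - 1) + (-5*sqrt(5) - 9) + (-1 + 3*sqrt(5)) + (-9 + 5*sqrt(5)) + (0) + (0)] = 0/20 = 0
  <chi_rho, chi_7> = (1/20)[1*(9)*conj(2) + 1*(1)*conj(-2) + 2*(-4 - sqrt(5))*conj(1/2 - sqrt(5)/2) + 2*(sqrt(5) + 4)*conj(-sqrt(5)/2 - 1/2) + 2*(-4 + sqrt(5))*conj(1/2 + sqrt(5)/2) + 2*(4 - sqrt(5))*conj(-1/2 + sqrt(5)/2) + 5*(-1)*conj(0) + 5*(3)*conj(0)]
      = (1/20)[(18) + (-2) + (1 + 3*sqrt(5)) + (-5*sqrt(5) - 9) + (1 - 3*sqrt(5)) + (-9 + 5*sqrt(5)) + (0) + (0)] = 0/20 = 0
  <chi_rho, chi_8> = (1/20)[1*(9)*conj(2) + 1*(1)*conj(2) + 2*(-4 - sqrt(5))*conj(-sqrt(5)/2 - 1/2) + 2*(sqrt(5) + 4)*conj(-1/2 + sqrt(5)/2) + 2*(-4 + sqrt(5))*conj(-1/2 + sqrt(5)/2) + 2*(4 - sqrt(5))*conj(-sqrt(5)/2 - 1/2) + 5*(-1)*conj(0) + 5*(3)*conj(0)]
      = (1/20)[(18) + (2) + (9 + 5*sqrt(5)) + (1 + 3*sqrt(5)) + (9 - 5*sqrt(5)) + (1 - 3*sqrt(5)) + (0) + (0)] = 40/20 = 2
Dimension check: dim(rho) = sum (mult * dim) = 1*1 + 0*1 + 1*1 + 3*1 + 0*2 + 0*2 + 0*2 + 2*2 = 9 = chi_rho(e) = 9.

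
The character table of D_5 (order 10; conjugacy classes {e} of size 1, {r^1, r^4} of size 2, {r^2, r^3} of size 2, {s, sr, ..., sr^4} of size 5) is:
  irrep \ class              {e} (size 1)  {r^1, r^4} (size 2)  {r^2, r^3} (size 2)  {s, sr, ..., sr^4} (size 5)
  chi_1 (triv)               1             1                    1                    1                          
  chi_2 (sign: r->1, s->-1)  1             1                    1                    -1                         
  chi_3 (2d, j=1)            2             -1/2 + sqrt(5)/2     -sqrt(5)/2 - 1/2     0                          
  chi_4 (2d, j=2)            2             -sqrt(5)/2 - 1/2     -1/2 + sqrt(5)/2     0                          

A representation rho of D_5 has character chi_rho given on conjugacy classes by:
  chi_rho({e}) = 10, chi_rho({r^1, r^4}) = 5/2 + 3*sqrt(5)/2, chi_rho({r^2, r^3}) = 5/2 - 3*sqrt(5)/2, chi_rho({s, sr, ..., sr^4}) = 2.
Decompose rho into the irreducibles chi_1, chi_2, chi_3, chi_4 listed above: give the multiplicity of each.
Multiplicities: chi_1: 3, chi_2: 1, chi_3: 3, chi_4: 0.

Working: Use <chi_rho, chi> = (1/|G|) sum_C |C| * chi_rho(C) * conj(chi(C)) with |G| = 10 for each irreducible chi in the table:
  <chi_rho, chi_1> = (1/10)[1*(10)*conj(1) + 2*(5/2 + 3*sqrt(5)/2)*conj(1) + 2*(5/2 - 3*sqrt(5)/2)*conj(1) + 5*(2)*conj(1)]
      = (1/10)[(10) + (5 + 3*sqrt(5)) + (5 - 3*sqrt(5)) + (10)] = 30/10 = 3
  <chi_rho, chi_2> = (1/10)[1*(10)*conj(1) + 2*(5/2 + 3*sqrt(5)/2)*conj(1) + 2*(5/2 - 3*sqrt(5)/2)*conj(1) + 5*(2)*conj(-1)]
      = (1/10)[(10) + (5 + 3*sqrt(5)) + (5 - 3*sqrt(5)) + (-10)] = 10/10 = 1
  <chi_rho, chi_3> = (1/10)[1*(10)*conj(2) + 2*(5/2 + 3*sqrt(5)/2)*conj(-1/2 + sqrt(5)/2) + 2*(5/2 - 3*sqrt(5)/2)*conj(-sqrt(5)/2 - 1/2) + 5*(2)*conj(0)]
      = (1/10)[(20) + (sqrt(5) + 5) + (5 - sqrt(5)) + (0)] = 30/10 = 3
  <chi_rho, chi_4> = (1/10)[1*(10)*conj(2) + 2*(5/2 + 3*sqrt(5)/2)*conj(-sqrt(5)/2 - 1/2) + 2*(5/2 - 3*sqrt(5)/2)*conj(-1/2 + sqrt(5)/2) + 5*(2)*conj(0)]
      = (1/10)[(20) + (-10 - 4*sqrt(5)) + (-10 + 4*sqrt(5)) + (0)] = 0/10 = 0
Dimension check: dim(rho) = sum (mult * dim) = 3*1 + 1*1 + 3*2 + 0*2 = 10 = chi_rho(e) = 10.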